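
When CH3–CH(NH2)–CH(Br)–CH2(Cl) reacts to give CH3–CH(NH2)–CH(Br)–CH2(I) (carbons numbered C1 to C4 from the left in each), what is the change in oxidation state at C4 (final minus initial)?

0

Before: C4 has 1 bond to C, 2 bonds to H, 1 bond to Cl → oxidation state -1.
After: C4 has 1 bond to C, 2 bonds to H, 1 bond to I → oxidation state -1.
Δ = -1 − (-1) = 0, so no net redox change at C4.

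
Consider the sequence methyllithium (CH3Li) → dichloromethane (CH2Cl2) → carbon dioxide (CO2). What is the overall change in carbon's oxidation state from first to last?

+8

Carbon oxidation states along the series — methyllithium: -4, dichloromethane: 0, carbon dioxide: +4.
Net change = +4 − (-4) = +8.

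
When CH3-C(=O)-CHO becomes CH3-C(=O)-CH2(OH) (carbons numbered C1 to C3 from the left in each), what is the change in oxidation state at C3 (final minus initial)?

Before: C3 has 1 bond to C, 1 bond to H, 2 bonds to O → oxidation state +1.
After: C3 has 1 bond to C, 2 bonds to H, 1 bond to O → oxidation state -1.
Δ = -1 − (+1) = -2, so this is a reduction at C3.

-2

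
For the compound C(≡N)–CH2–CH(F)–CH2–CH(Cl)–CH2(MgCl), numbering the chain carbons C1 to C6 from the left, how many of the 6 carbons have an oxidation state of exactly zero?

2

Tallying each carbon's bonds:
C1: 1C, 3N → 0 + 3 = +3
C2: 2C, 2H → 0 − 2 = -2
C3: 2C, 1H, 1F → 0 − 1 + 1 = 0
C4: 2C, 2H → 0 − 2 = -2
C5: 2C, 1H, 1Cl → 0 − 1 + 1 = 0
C6: 1C, 2H, 1Mg → 0 − 2 − 1 = -3
2 carbons (C3, C5) meet the condition.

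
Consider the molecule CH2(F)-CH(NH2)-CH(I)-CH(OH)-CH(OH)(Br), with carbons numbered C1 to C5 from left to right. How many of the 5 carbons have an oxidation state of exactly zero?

Tallying each carbon's bonds:
C1: 1C, 2H, 1F → 0 − 2 + 1 = -1
C2: 2C, 1H, 1N → 0 − 1 + 1 = 0
C3: 2C, 1H, 1I → 0 − 1 + 1 = 0
C4: 2C, 1H, 1O → 0 − 1 + 1 = 0
C5: 1C, 1H, 1O, 1Br → 0 − 1 + 1 + 1 = +1
3 carbons (C2, C3, C4) meet the condition.

3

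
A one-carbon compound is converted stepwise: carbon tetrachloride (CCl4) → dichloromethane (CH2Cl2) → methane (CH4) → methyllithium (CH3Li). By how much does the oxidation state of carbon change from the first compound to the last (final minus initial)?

Carbon oxidation states along the series — carbon tetrachloride: +4, dichloromethane: 0, methane: -4, methyllithium: -4.
Net change = -4 − (+4) = -8.

-8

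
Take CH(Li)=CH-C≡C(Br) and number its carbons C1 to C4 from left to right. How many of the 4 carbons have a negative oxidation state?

Each bond to a more electronegative atom (O, N, halogen) counts +1, each bond to a less electronegative atom (H, metal, B, Si) counts −1, and each C–C bond counts 0. Tallying each carbon:
C1: 2C, 1H, 1Li → 0 − 1 − 1 = -2
C2: 3C, 1H → 0 − 1 = -1
C3: 4C → 0 = 0
C4: 3C, 1Br → 0 + 1 = +1
2 carbons (C1, C2) meet the condition.

2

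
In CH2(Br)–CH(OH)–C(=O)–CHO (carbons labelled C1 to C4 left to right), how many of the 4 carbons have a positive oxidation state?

Tallying each carbon's bonds:
C1: 1C, 2H, 1Br → 0 − 2 + 1 = -1
C2: 2C, 1H, 1O → 0 − 1 + 1 = 0
C3: 2C, 2O → 0 + 2 = +2
C4: 1C, 1H, 2O → 0 − 1 + 2 = +1
2 carbons (C3, C4) meet the condition.

2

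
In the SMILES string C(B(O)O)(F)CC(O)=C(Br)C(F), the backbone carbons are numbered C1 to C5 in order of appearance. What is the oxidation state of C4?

Count +1 for every bond to an atom more electronegative than carbon and −1 for every bond to one less electronegative; C–C bonds are 0.
C4 has a double bond to C (2×0 = 0), one bond to C (0), one bond to Br (+1).
Oxidation state = 0 + 0 + 1 = +1.

+1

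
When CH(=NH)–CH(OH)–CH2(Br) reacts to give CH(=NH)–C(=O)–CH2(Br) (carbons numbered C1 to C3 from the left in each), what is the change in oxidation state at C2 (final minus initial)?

Before: C2 has 2 bonds to C, 1 bond to H, 1 bond to O → oxidation state 0.
After: C2 has 2 bonds to C, 2 bonds to O → oxidation state +2.
Δ = +2 − (0) = +2, so this is an oxidation at C2.

+2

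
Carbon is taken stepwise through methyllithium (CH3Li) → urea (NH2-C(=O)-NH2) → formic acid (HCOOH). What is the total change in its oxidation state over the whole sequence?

Carbon oxidation states along the series — methyllithium: -4, urea: +4, formic acid: +2.
Net change = +2 − (-4) = +6.

+6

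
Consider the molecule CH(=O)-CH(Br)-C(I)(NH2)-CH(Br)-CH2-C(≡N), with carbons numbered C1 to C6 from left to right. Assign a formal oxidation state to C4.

Each bond to a more electronegative atom (O, N, halogen) counts +1, each bond to a less electronegative atom (H, metal, B, Si) counts −1, and each C–C bond counts 0.
C4 has one bond to C (0), one bond to C (0), one bond to Br (+1), one bond to H (-1).
Oxidation state = 0 + 0 + 1 − 1 = 0.

0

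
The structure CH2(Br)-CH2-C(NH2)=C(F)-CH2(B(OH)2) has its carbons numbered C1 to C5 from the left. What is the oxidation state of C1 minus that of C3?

-2

C1: 1C, 2H, 1Br → 0 − 2 + 1 = -1
C3: 3C, 1N → 0 + 1 = +1
Difference: -1 − (+1) = -2.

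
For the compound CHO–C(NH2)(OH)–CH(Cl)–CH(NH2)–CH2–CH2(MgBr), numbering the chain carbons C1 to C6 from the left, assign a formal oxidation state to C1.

+1

C1 has one bond to C (0), a double bond to O (2×+1 = +2), one bond to H (-1).
Oxidation state = 0 + 2 − 1 = +1.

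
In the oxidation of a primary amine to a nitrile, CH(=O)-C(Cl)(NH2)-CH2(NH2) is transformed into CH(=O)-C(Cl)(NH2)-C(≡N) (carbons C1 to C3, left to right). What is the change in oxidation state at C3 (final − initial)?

+4

Before: C3 has 1 bond to C, 2 bonds to H, 1 bond to N → oxidation state -1.
After: C3 has 1 bond to C, 3 bonds to N → oxidation state +3.
Δ = +3 − (-1) = +4, so this is an oxidation at C3.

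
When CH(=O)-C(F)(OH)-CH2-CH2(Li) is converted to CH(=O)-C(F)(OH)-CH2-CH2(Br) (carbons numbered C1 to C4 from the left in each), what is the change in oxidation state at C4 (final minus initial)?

+2

Before: C4 has 1 bond to C, 2 bonds to H, 1 bond to Li → oxidation state -3.
After: C4 has 1 bond to C, 2 bonds to H, 1 bond to Br → oxidation state -1.
Δ = -1 − (-3) = +2, so this is an oxidation at C4.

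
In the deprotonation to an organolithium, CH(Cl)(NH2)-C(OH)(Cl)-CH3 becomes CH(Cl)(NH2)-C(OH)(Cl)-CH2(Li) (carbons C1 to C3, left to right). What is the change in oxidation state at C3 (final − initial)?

0

Before: C3 has 1 bond to C, 3 bonds to H → oxidation state -3.
After: C3 has 1 bond to C, 2 bonds to H, 1 bond to Li → oxidation state -3.
Δ = -3 − (-3) = 0, so no net redox change at C3.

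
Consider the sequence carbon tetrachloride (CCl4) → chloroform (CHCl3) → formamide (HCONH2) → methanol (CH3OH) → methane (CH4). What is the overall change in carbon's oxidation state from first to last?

-8

Carbon oxidation states along the series — carbon tetrachloride: +4, chloroform: +2, formamide: +2, methanol: -2, methane: -4.
Net change = -4 − (+4) = -8.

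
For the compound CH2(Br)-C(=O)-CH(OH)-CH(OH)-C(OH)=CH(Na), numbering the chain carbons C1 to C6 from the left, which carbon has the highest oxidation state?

Bonds to more-electronegative neighbours contribute +1 each, bonds to H or metals contribute −1 each, and C–C bonds contribute 0. Tallying each carbon:
C1: 1C, 2H, 1Br → 0 − 2 + 1 = -1
C2: 2C, 2O → 0 + 2 = +2
C3: 2C, 1H, 1O → 0 − 1 + 1 = 0
C4: 2C, 1H, 1O → 0 − 1 + 1 = 0
C5: 3C, 1O → 0 + 1 = +1
C6: 2C, 1H, 1Na → 0 − 1 − 1 = -2
The most oxidised carbon is C2 at +2.

C2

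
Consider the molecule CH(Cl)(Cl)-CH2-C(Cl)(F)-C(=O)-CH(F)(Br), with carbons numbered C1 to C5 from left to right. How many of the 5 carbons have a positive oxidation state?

Assign +1 per bond to O/N/halogen, −1 per bond to H or an electropositive element, and 0 per bond to carbon. Tallying each carbon:
C1: 1C, 1H, 2Cl → 0 − 1 + 2 = +1
C2: 2C, 2H → 0 − 2 = -2
C3: 2C, 1F, 1Cl → 0 + 1 + 1 = +2
C4: 2C, 2O → 0 + 2 = +2
C5: 1C, 1H, 1F, 1Br → 0 − 1 + 1 + 1 = +1
4 carbons (C1, C3, C4, C5) meet the condition.

4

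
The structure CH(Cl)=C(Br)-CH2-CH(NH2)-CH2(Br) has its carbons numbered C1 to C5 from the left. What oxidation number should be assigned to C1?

0

Bonds to more-electronegative neighbours contribute +1 each, bonds to H or metals contribute −1 each, and C–C bonds contribute 0.
C1 has a double bond to C (2×0 = 0), one bond to H (-1), one bond to Cl (+1).
Oxidation state = 0 − 1 + 1 = 0.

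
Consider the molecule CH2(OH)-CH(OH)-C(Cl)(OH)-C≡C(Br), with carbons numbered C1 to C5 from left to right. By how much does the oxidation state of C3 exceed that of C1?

C3: 2C, 1O, 1Cl → 0 + 1 + 1 = +2
C1: 1C, 2H, 1O → 0 − 2 + 1 = -1
Difference: +2 − (-1) = +3.

+3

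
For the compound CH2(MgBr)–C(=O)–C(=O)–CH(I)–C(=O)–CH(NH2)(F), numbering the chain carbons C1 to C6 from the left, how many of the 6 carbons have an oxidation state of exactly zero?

1

Tallying each carbon's bonds:
C1: 1C, 2H, 1Mg → 0 − 2 − 1 = -3
C2: 2C, 2O → 0 + 2 = +2
C3: 2C, 2O → 0 + 2 = +2
C4: 2C, 1H, 1I → 0 − 1 + 1 = 0
C5: 2C, 2O → 0 + 2 = +2
C6: 1C, 1H, 1N, 1F → 0 − 1 + 1 + 1 = +1
1 carbon (C4) meets the condition.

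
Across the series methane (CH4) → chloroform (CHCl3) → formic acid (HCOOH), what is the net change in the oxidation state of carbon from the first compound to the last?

Carbon oxidation states along the series — methane: -4, chloroform: +2, formic acid: +2.
Net change = +2 − (-4) = +6.

+6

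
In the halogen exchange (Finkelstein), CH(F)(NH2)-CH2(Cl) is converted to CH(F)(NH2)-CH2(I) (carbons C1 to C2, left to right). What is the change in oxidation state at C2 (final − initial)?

0

Before: C2 has 1 bond to C, 2 bonds to H, 1 bond to Cl → oxidation state -1.
After: C2 has 1 bond to C, 2 bonds to H, 1 bond to I → oxidation state -1.
Δ = -1 − (-1) = 0, so no net redox change at C2.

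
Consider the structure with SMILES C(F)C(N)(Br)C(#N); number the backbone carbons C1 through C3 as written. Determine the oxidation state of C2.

+2

C2 has one bond to C (0), one bond to C (0), one bond to N (+1), one bond to Br (+1).
Oxidation state = 0 + 0 + 1 + 1 = +2.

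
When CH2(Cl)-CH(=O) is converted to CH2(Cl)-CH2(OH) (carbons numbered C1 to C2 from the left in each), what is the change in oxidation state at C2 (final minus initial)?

Before: C2 has 1 bond to C, 1 bond to H, 2 bonds to O → oxidation state +1.
After: C2 has 1 bond to C, 2 bonds to H, 1 bond to O → oxidation state -1.
Δ = -1 − (+1) = -2, so this is a reduction at C2.

-2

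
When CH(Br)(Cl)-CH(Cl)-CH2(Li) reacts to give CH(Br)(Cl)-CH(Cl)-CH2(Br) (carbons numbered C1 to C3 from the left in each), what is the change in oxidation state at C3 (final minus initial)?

Before: C3 has 1 bond to C, 2 bonds to H, 1 bond to Li → oxidation state -3.
After: C3 has 1 bond to C, 2 bonds to H, 1 bond to Br → oxidation state -1.
Δ = -1 − (-3) = +2, so this is an oxidation at C3.

+2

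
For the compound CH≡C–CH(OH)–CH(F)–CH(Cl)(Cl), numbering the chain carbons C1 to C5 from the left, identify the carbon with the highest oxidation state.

Assign +1 per bond to O/N/halogen, −1 per bond to H or an electropositive element, and 0 per bond to carbon. Tallying each carbon:
C1: 3C, 1H → 0 − 1 = -1
C2: 4C → 0 = 0
C3: 2C, 1H, 1O → 0 − 1 + 1 = 0
C4: 2C, 1H, 1F → 0 − 1 + 1 = 0
C5: 1C, 1H, 2Cl → 0 − 1 + 2 = +1
The most oxidised carbon is C5 at +1.

C5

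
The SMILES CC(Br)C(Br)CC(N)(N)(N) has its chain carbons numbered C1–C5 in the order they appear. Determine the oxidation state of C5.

C5 has one bond to C (0), one bond to N (+1), one bond to N (+1), one bond to N (+1).
Oxidation state = 0 + 1 + 1 + 1 = +3.

+3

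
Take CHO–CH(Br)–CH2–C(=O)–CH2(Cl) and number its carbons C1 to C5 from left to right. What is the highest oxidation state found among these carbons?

Count +1 for every bond to an atom more electronegative than carbon and −1 for every bond to one less electronegative; C–C bonds are 0. Tallying each carbon:
C1: 1C, 1H, 2O → 0 − 1 + 2 = +1
C2: 2C, 1H, 1Br → 0 − 1 + 1 = 0
C3: 2C, 2H → 0 − 2 = -2
C4: 2C, 2O → 0 + 2 = +2
C5: 1C, 2H, 1Cl → 0 − 2 + 1 = -1
The highest value is +2.

+2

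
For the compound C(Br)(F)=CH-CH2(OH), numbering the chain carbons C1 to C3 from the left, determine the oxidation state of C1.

+2

C1 has a double bond to C (2×0 = 0), one bond to Br (+1), one bond to F (+1).
Oxidation state = 0 + 1 + 1 = +2.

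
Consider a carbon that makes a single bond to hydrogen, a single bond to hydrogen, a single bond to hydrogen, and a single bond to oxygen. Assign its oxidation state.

-2

Count +1 for every bond to an atom more electronegative than carbon and −1 for every bond to one less electronegative; C–C bonds are 0.
The carbon has one bond to O (+1), one bond to H (-1), one bond to H (-1), one bond to H (-1).
Oxidation state = +1 − 1 − 1 − 1 = -2.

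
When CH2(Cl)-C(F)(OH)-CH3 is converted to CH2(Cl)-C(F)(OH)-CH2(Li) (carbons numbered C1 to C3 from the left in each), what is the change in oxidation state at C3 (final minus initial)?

0

Before: C3 has 1 bond to C, 3 bonds to H → oxidation state -3.
After: C3 has 1 bond to C, 2 bonds to H, 1 bond to Li → oxidation state -3.
Δ = -3 − (-3) = 0, so no net redox change at C3.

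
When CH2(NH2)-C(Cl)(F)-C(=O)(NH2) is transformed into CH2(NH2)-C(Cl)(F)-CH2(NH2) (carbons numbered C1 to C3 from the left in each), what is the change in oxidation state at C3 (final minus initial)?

-4

Before: C3 has 1 bond to C, 2 bonds to O, 1 bond to N → oxidation state +3.
After: C3 has 1 bond to C, 2 bonds to H, 1 bond to N → oxidation state -1.
Δ = -1 − (+3) = -4, so this is a reduction at C3.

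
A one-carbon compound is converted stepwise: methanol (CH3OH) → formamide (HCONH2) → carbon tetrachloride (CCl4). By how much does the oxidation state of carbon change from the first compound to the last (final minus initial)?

+6

Carbon oxidation states along the series — methanol: -2, formamide: +2, carbon tetrachloride: +4.
Net change = +4 − (-2) = +6.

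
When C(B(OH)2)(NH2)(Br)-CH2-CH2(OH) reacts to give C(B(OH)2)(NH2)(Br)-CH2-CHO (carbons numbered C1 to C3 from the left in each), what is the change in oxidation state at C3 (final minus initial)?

+2

Before: C3 has 1 bond to C, 2 bonds to H, 1 bond to O → oxidation state -1.
After: C3 has 1 bond to C, 1 bond to H, 2 bonds to O → oxidation state +1.
Δ = +1 − (-1) = +2, so this is an oxidation at C3.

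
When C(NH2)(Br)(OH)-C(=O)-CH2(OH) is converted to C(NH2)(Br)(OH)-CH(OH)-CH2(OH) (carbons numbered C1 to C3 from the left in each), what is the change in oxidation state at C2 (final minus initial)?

-2

Before: C2 has 2 bonds to C, 2 bonds to O → oxidation state +2.
After: C2 has 2 bonds to C, 1 bond to H, 1 bond to O → oxidation state 0.
Δ = 0 − (+2) = -2, so this is a reduction at C2.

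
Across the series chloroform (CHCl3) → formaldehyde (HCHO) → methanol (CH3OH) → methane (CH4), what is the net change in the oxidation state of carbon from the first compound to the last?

-6

Carbon oxidation states along the series — chloroform: +2, formaldehyde: 0, methanol: -2, methane: -4.
Net change = -4 − (+2) = -6.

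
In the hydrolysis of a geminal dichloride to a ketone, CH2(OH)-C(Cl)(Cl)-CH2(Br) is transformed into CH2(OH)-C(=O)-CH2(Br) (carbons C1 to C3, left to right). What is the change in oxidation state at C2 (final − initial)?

Before: C2 has 2 bonds to C, 2 bonds to Cl → oxidation state +2.
After: C2 has 2 bonds to C, 2 bonds to O → oxidation state +2.
Δ = +2 − (+2) = 0, so no net redox change at C2.

0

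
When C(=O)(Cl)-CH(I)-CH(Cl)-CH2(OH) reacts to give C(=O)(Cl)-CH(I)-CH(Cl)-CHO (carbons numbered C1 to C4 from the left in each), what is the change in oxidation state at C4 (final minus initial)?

+2

Before: C4 has 1 bond to C, 2 bonds to H, 1 bond to O → oxidation state -1.
After: C4 has 1 bond to C, 1 bond to H, 2 bonds to O → oxidation state +1.
Δ = +1 − (-1) = +2, so this is an oxidation at C4.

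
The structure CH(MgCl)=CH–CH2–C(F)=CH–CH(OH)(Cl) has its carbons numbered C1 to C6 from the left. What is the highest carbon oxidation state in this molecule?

+1

Tallying each carbon's bonds:
C1: 2C, 1H, 1Mg → 0 − 1 − 1 = -2
C2: 3C, 1H → 0 − 1 = -1
C3: 2C, 2H → 0 − 2 = -2
C4: 3C, 1F → 0 + 1 = +1
C5: 3C, 1H → 0 − 1 = -1
C6: 1C, 1H, 1O, 1Cl → 0 − 1 + 1 + 1 = +1
The highest value is +1.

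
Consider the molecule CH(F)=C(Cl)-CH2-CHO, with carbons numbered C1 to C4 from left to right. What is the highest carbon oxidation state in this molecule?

Count +1 for every bond to an atom more electronegative than carbon and −1 for every bond to one less electronegative; C–C bonds are 0. Tallying each carbon:
C1: 2C, 1H, 1F → 0 − 1 + 1 = 0
C2: 3C, 1Cl → 0 + 1 = +1
C3: 2C, 2H → 0 − 2 = -2
C4: 1C, 1H, 2O → 0 − 1 + 2 = +1
The highest value is +1.

+1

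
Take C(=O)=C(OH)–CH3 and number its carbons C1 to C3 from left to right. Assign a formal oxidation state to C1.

+2

C1 has a double bond to C (2×0 = 0), a double bond to O (2×+1 = +2).
Oxidation state = 0 + 2 = +2.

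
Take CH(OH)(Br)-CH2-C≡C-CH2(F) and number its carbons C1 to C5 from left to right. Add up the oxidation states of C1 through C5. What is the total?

-2

Tallying each carbon's bonds:
C1: 1C, 1H, 1O, 1Br → 0 − 1 + 1 + 1 = +1
C2: 2C, 2H → 0 − 2 = -2
C3: 4C → 0 = 0
C4: 4C → 0 = 0
C5: 1C, 2H, 1F → 0 − 2 + 1 = -1
Sum = +1 − 2 + 0 + 0 − 1 = -2.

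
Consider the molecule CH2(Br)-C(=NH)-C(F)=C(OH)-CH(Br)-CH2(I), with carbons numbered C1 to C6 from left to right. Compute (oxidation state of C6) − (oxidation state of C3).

-2

C6: 1C, 2H, 1I → 0 − 2 + 1 = -1
C3: 3C, 1F → 0 + 1 = +1
Difference: -1 − (+1) = -2.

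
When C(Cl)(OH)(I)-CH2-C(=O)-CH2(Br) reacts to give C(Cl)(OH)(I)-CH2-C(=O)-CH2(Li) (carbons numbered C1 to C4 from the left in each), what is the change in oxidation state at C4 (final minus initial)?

Before: C4 has 1 bond to C, 2 bonds to H, 1 bond to Br → oxidation state -1.
After: C4 has 1 bond to C, 2 bonds to H, 1 bond to Li → oxidation state -3.
Δ = -3 − (-1) = -2, so this is a reduction at C4.

-2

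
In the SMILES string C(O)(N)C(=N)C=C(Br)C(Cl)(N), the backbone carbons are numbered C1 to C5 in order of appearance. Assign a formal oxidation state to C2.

C2 has one bond to C (0), one bond to C (0), a double bond to N (2×+1 = +2).
Oxidation state = 0 + 0 + 2 = +2.

+2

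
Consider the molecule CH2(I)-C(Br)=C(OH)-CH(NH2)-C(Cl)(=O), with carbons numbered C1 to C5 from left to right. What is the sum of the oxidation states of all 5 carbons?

+4

Each bond to a more electronegative atom (O, N, halogen) counts +1, each bond to a less electronegative atom (H, metal, B, Si) counts −1, and each C–C bond counts 0. Tallying each carbon:
C1: 1C, 2H, 1I → 0 − 2 + 1 = -1
C2: 3C, 1Br → 0 + 1 = +1
C3: 3C, 1O → 0 + 1 = +1
C4: 2C, 1H, 1N → 0 − 1 + 1 = 0
C5: 1C, 2O, 1Cl → 0 + 2 + 1 = +3
Sum = -1 + 1 + 1 + 0 + 3 = +4.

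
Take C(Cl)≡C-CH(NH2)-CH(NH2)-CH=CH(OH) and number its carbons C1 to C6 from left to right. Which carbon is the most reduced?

Bonds to more-electronegative neighbours contribute +1 each, bonds to H or metals contribute −1 each, and C–C bonds contribute 0. Tallying each carbon:
C1: 3C, 1Cl → 0 + 1 = +1
C2: 4C → 0 = 0
C3: 2C, 1H, 1N → 0 − 1 + 1 = 0
C4: 2C, 1H, 1N → 0 − 1 + 1 = 0
C5: 3C, 1H → 0 − 1 = -1
C6: 2C, 1H, 1O → 0 − 1 + 1 = 0
The most reduced carbon is C5 at -1.

C5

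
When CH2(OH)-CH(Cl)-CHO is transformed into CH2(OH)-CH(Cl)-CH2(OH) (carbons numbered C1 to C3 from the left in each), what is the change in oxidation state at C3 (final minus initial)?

Before: C3 has 1 bond to C, 1 bond to H, 2 bonds to O → oxidation state +1.
After: C3 has 1 bond to C, 2 bonds to H, 1 bond to O → oxidation state -1.
Δ = -1 − (+1) = -2, so this is a reduction at C3.

-2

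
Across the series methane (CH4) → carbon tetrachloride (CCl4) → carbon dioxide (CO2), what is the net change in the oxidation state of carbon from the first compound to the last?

+8

Carbon oxidation states along the series — methane: -4, carbon tetrachloride: +4, carbon dioxide: +4.
Net change = +4 − (-4) = +8.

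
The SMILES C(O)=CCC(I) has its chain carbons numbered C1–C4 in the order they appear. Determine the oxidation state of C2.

C2 has a double bond to C (2×0 = 0), one bond to C (0), one bond to H (-1).
Oxidation state = 0 + 0 − 1 = -1.

-1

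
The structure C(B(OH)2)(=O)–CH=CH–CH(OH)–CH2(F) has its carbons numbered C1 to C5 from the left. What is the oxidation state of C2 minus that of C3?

C2: 3C, 1H → 0 − 1 = -1
C3: 3C, 1H → 0 − 1 = -1
Difference: -1 − (-1) = 0.

0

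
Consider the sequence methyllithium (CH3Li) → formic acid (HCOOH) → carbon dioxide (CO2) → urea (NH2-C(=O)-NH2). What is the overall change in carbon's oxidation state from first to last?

Carbon oxidation states along the series — methyllithium: -4, formic acid: +2, carbon dioxide: +4, urea: +4.
Net change = +4 − (-4) = +8.

+8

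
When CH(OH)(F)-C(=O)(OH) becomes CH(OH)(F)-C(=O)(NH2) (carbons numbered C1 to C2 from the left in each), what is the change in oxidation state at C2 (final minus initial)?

Before: C2 has 1 bond to C, 3 bonds to O → oxidation state +3.
After: C2 has 1 bond to C, 2 bonds to O, 1 bond to N → oxidation state +3.
Δ = +3 − (+3) = 0, so no net redox change at C2.

0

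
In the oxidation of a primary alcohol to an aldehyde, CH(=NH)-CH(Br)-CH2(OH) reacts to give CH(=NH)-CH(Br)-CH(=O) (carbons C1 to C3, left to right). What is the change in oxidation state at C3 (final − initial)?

Before: C3 has 1 bond to C, 2 bonds to H, 1 bond to O → oxidation state -1.
After: C3 has 1 bond to C, 1 bond to H, 2 bonds to O → oxidation state +1.
Δ = +1 − (-1) = +2, so this is an oxidation at C3.

+2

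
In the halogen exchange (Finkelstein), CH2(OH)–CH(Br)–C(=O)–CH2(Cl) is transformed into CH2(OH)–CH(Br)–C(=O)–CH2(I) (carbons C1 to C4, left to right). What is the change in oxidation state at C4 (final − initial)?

Before: C4 has 1 bond to C, 2 bonds to H, 1 bond to Cl → oxidation state -1.
After: C4 has 1 bond to C, 2 bonds to H, 1 bond to I → oxidation state -1.
Δ = -1 − (-1) = 0, so no net redox change at C4.

0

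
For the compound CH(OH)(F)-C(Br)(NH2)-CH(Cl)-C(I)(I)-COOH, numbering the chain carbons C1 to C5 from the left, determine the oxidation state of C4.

+2

C4 has one bond to C (0), one bond to C (0), one bond to I (+1), one bond to I (+1).
Oxidation state = 0 + 0 + 1 + 1 = +2.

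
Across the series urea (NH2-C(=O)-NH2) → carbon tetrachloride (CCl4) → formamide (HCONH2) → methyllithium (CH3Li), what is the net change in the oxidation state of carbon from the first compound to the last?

-8

Carbon oxidation states along the series — urea: +4, carbon tetrachloride: +4, formamide: +2, methyllithium: -4.
Net change = -4 − (+4) = -8.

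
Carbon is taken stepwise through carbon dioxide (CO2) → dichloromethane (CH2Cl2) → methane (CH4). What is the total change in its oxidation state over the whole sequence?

Carbon oxidation states along the series — carbon dioxide: +4, dichloromethane: 0, methane: -4.
Net change = -4 − (+4) = -8.

-8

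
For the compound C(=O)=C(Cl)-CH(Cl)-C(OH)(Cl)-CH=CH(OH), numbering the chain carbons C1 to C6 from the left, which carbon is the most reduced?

Tallying each carbon's bonds:
C1: 2C, 2O → 0 + 2 = +2
C2: 3C, 1Cl → 0 + 1 = +1
C3: 2C, 1H, 1Cl → 0 − 1 + 1 = 0
C4: 2C, 1O, 1Cl → 0 + 1 + 1 = +2
C5: 3C, 1H → 0 − 1 = -1
C6: 2C, 1H, 1O → 0 − 1 + 1 = 0
The most reduced carbon is C5 at -1.

C5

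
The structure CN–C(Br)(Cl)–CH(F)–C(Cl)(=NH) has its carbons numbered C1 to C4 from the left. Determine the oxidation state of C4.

+3

C4 has one bond to C (0), one bond to Cl (+1), a double bond to N (2×+1 = +2).
Oxidation state = 0 + 1 + 2 = +3.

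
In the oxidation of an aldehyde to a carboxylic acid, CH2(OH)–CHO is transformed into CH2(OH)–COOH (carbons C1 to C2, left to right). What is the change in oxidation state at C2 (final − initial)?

+2

Before: C2 has 1 bond to C, 1 bond to H, 2 bonds to O → oxidation state +1.
After: C2 has 1 bond to C, 3 bonds to O → oxidation state +3.
Δ = +3 − (+1) = +2, so this is an oxidation at C2.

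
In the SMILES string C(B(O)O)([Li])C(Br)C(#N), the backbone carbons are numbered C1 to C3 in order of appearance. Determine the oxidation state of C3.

+3

C3 has one bond to C (0), a triple bond to N (3×+1 = +3).
Oxidation state = 0 + 3 = +3.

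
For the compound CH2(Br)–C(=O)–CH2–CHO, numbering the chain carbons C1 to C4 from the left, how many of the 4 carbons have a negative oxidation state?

2

Tallying each carbon's bonds:
C1: 1C, 2H, 1Br → 0 − 2 + 1 = -1
C2: 2C, 2O → 0 + 2 = +2
C3: 2C, 2H → 0 − 2 = -2
C4: 1C, 1H, 2O → 0 − 1 + 2 = +1
2 carbons (C1, C3) meet the condition.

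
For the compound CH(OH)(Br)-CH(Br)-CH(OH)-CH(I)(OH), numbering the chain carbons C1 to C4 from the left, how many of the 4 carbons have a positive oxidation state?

2

Bonds to more-electronegative neighbours contribute +1 each, bonds to H or metals contribute −1 each, and C–C bonds contribute 0. Tallying each carbon:
C1: 1C, 1H, 1O, 1Br → 0 − 1 + 1 + 1 = +1
C2: 2C, 1H, 1Br → 0 − 1 + 1 = 0
C3: 2C, 1H, 1O → 0 − 1 + 1 = 0
C4: 1C, 1H, 1O, 1I → 0 − 1 + 1 + 1 = +1
2 carbons (C1, C4) meet the condition.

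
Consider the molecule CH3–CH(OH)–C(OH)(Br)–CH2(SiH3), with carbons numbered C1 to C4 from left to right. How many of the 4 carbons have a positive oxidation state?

Tallying each carbon's bonds:
C1: 1C, 3H → 0 − 3 = -3
C2: 2C, 1H, 1O → 0 − 1 + 1 = 0
C3: 2C, 1O, 1Br → 0 + 1 + 1 = +2
C4: 1C, 2H, 1Si → 0 − 2 − 1 = -3
1 carbon (C3) meets the condition.

1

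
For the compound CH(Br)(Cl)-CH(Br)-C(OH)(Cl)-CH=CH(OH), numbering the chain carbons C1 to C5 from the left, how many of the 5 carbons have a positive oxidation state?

2

Bonds to more-electronegative neighbours contribute +1 each, bonds to H or metals contribute −1 each, and C–C bonds contribute 0. Tallying each carbon:
C1: 1C, 1H, 1Cl, 1Br → 0 − 1 + 1 + 1 = +1
C2: 2C, 1H, 1Br → 0 − 1 + 1 = 0
C3: 2C, 1O, 1Cl → 0 + 1 + 1 = +2
C4: 3C, 1H → 0 − 1 = -1
C5: 2C, 1H, 1O → 0 − 1 + 1 = 0
2 carbons (C1, C3) meet the condition.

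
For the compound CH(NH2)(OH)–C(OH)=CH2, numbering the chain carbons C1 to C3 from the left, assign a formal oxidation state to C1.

C1 has one bond to C (0), one bond to N (+1), one bond to O (+1), one bond to H (-1).
Oxidation state = 0 + 1 + 1 − 1 = +1.

+1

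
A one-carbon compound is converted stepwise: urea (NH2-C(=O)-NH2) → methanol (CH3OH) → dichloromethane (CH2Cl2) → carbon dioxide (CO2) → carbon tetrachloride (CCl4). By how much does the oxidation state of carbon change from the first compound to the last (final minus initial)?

Carbon oxidation states along the series — urea: +4, methanol: -2, dichloromethane: 0, carbon dioxide: +4, carbon tetrachloride: +4.
Net change = +4 − (+4) = 0.

0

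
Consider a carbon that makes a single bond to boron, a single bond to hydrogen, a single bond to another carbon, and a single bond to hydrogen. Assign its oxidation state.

-3

The carbon has one bond to C (0), one bond to H (-1), one bond to H (-1), one bond to B (-1).
Oxidation state = 0 − 1 − 1 − 1 = -3.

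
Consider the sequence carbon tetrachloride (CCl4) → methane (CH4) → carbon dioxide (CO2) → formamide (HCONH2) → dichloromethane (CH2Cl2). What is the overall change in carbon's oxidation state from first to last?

Carbon oxidation states along the series — carbon tetrachloride: +4, methane: -4, carbon dioxide: +4, formamide: +2, dichloromethane: 0.
Net change = 0 − (+4) = -4.

-4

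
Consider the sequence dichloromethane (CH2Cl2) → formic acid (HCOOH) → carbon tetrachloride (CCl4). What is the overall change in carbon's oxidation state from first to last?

+4

Carbon oxidation states along the series — dichloromethane: 0, formic acid: +2, carbon tetrachloride: +4.
Net change = +4 − (0) = +4.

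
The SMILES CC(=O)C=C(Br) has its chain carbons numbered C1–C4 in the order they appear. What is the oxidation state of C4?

C4 has a double bond to C (2×0 = 0), one bond to Br (+1), one bond to H (-1).
Oxidation state = 0 + 1 − 1 = 0.

0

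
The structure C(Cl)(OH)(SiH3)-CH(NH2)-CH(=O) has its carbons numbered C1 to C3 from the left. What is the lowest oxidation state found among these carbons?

0

Tallying each carbon's bonds:
C1: 1C, 1O, 1Cl, 1Si → 0 + 1 + 1 − 1 = +1
C2: 2C, 1H, 1N → 0 − 1 + 1 = 0
C3: 1C, 1H, 2O → 0 − 1 + 2 = +1
The lowest value is 0.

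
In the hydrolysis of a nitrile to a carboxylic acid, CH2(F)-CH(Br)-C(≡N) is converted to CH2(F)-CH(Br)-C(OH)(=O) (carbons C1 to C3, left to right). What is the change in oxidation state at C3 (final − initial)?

Before: C3 has 1 bond to C, 3 bonds to N → oxidation state +3.
After: C3 has 1 bond to C, 3 bonds to O → oxidation state +3.
Δ = +3 − (+3) = 0, so no net redox change at C3.

0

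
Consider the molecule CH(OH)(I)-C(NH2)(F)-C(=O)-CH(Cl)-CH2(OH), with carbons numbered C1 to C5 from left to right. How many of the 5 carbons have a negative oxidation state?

1

Bonds to more-electronegative neighbours contribute +1 each, bonds to H or metals contribute −1 each, and C–C bonds contribute 0. Tallying each carbon:
C1: 1C, 1H, 1O, 1I → 0 − 1 + 1 + 1 = +1
C2: 2C, 1N, 1F → 0 + 1 + 1 = +2
C3: 2C, 2O → 0 + 2 = +2
C4: 2C, 1H, 1Cl → 0 − 1 + 1 = 0
C5: 1C, 2H, 1O → 0 − 2 + 1 = -1
1 carbon (C5) meets the condition.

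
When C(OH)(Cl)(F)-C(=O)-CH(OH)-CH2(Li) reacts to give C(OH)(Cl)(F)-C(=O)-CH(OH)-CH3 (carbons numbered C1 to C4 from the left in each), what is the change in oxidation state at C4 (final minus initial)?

0

Before: C4 has 1 bond to C, 2 bonds to H, 1 bond to Li → oxidation state -3.
After: C4 has 1 bond to C, 3 bonds to H → oxidation state -3.
Δ = -3 − (-3) = 0, so no net redox change at C4.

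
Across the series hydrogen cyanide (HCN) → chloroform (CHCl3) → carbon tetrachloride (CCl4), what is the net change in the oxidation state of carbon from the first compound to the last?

Carbon oxidation states along the series — hydrogen cyanide: +2, chloroform: +2, carbon tetrachloride: +4.
Net change = +4 − (+2) = +2.

+2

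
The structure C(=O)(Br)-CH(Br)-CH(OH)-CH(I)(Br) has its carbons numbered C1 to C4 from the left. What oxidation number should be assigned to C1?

Each bond to a more electronegative atom (O, N, halogen) counts +1, each bond to a less electronegative atom (H, metal, B, Si) counts −1, and each C–C bond counts 0.
C1 has one bond to C (0), a double bond to O (2×+1 = +2), one bond to Br (+1).
Oxidation state = 0 + 2 + 1 = +3.

+3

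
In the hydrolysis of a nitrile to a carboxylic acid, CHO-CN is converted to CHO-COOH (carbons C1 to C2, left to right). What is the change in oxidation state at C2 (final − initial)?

Before: C2 has 1 bond to C, 3 bonds to N → oxidation state +3.
After: C2 has 1 bond to C, 3 bonds to O → oxidation state +3.
Δ = +3 − (+3) = 0, so no net redox change at C2.

0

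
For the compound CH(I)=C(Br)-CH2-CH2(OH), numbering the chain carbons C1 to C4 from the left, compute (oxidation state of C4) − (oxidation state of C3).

C4: 1C, 2H, 1O → 0 − 2 + 1 = -1
C3: 2C, 2H → 0 − 2 = -2
Difference: -1 − (-2) = +1.

+1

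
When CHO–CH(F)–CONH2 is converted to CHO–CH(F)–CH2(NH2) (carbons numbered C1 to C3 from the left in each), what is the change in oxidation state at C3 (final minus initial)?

-4

Before: C3 has 1 bond to C, 2 bonds to O, 1 bond to N → oxidation state +3.
After: C3 has 1 bond to C, 2 bonds to H, 1 bond to N → oxidation state -1.
Δ = -1 − (+3) = -4, so this is a reduction at C3.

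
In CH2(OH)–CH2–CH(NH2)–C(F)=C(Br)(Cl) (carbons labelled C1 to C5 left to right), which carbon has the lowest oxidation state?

C2

Tallying each carbon's bonds:
C1: 1C, 2H, 1O → 0 − 2 + 1 = -1
C2: 2C, 2H → 0 − 2 = -2
C3: 2C, 1H, 1N → 0 − 1 + 1 = 0
C4: 3C, 1F → 0 + 1 = +1
C5: 2C, 1Cl, 1Br → 0 + 1 + 1 = +2
The most reduced carbon is C2 at -2.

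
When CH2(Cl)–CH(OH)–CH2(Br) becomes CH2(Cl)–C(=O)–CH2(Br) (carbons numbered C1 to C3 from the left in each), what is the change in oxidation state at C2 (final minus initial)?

+2

Before: C2 has 2 bonds to C, 1 bond to H, 1 bond to O → oxidation state 0.
After: C2 has 2 bonds to C, 2 bonds to O → oxidation state +2.
Δ = +2 − (0) = +2, so this is an oxidation at C2.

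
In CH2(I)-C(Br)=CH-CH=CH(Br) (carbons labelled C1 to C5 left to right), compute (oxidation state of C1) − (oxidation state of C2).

C1: 1C, 2H, 1I → 0 − 2 + 1 = -1
C2: 3C, 1Br → 0 + 1 = +1
Difference: -1 − (+1) = -2.

-2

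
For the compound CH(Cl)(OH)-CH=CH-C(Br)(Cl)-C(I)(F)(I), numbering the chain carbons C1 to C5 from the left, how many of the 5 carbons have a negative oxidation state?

2

Tallying each carbon's bonds:
C1: 1C, 1H, 1O, 1Cl → 0 − 1 + 1 + 1 = +1
C2: 3C, 1H → 0 − 1 = -1
C3: 3C, 1H → 0 − 1 = -1
C4: 2C, 1Cl, 1Br → 0 + 1 + 1 = +2
C5: 1C, 1F, 2I → 0 + 1 + 2 = +3
2 carbons (C2, C3) meet the condition.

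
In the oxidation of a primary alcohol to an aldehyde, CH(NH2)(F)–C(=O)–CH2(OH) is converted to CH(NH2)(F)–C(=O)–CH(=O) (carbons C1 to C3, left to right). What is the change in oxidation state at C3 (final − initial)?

Before: C3 has 1 bond to C, 2 bonds to H, 1 bond to O → oxidation state -1.
After: C3 has 1 bond to C, 1 bond to H, 2 bonds to O → oxidation state +1.
Δ = +1 − (-1) = +2, so this is an oxidation at C3.

+2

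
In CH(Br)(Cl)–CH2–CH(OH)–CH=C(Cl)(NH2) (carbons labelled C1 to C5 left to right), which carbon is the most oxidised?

C5

Each bond to a more electronegative atom (O, N, halogen) counts +1, each bond to a less electronegative atom (H, metal, B, Si) counts −1, and each C–C bond counts 0. Tallying each carbon:
C1: 1C, 1H, 1Cl, 1Br → 0 − 1 + 1 + 1 = +1
C2: 2C, 2H → 0 − 2 = -2
C3: 2C, 1H, 1O → 0 − 1 + 1 = 0
C4: 3C, 1H → 0 − 1 = -1
C5: 2C, 1N, 1Cl → 0 + 1 + 1 = +2
The most oxidised carbon is C5 at +2.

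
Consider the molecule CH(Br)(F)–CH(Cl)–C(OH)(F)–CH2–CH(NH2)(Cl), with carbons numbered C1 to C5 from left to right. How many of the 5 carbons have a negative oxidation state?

1

Bonds to more-electronegative neighbours contribute +1 each, bonds to H or metals contribute −1 each, and C–C bonds contribute 0. Tallying each carbon:
C1: 1C, 1H, 1F, 1Br → 0 − 1 + 1 + 1 = +1
C2: 2C, 1H, 1Cl → 0 − 1 + 1 = 0
C3: 2C, 1O, 1F → 0 + 1 + 1 = +2
C4: 2C, 2H → 0 − 2 = -2
C5: 1C, 1H, 1N, 1Cl → 0 − 1 + 1 + 1 = +1
1 carbon (C4) meets the condition.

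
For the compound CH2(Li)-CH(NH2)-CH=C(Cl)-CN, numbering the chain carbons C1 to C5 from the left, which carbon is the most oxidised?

Each bond to a more electronegative atom (O, N, halogen) counts +1, each bond to a less electronegative atom (H, metal, B, Si) counts −1, and each C–C bond counts 0. Tallying each carbon:
C1: 1C, 2H, 1Li → 0 − 2 − 1 = -3
C2: 2C, 1H, 1N → 0 − 1 + 1 = 0
C3: 3C, 1H → 0 − 1 = -1
C4: 3C, 1Cl → 0 + 1 = +1
C5: 1C, 3N → 0 + 3 = +3
The most oxidised carbon is C5 at +3.

C5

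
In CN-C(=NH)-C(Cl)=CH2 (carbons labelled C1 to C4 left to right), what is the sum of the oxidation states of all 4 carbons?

Each bond to a more electronegative atom (O, N, halogen) counts +1, each bond to a less electronegative atom (H, metal, B, Si) counts −1, and each C–C bond counts 0. Tallying each carbon:
C1: 1C, 3N → 0 + 3 = +3
C2: 2C, 2N → 0 + 2 = +2
C3: 3C, 1Cl → 0 + 1 = +1
C4: 2C, 2H → 0 − 2 = -2
Sum = +3 + 2 + 1 − 2 = +4.

+4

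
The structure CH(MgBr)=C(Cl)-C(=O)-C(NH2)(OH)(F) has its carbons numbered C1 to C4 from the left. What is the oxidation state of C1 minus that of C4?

-5

C1: 2C, 1H, 1Mg → 0 − 1 − 1 = -2
C4: 1C, 1O, 1N, 1F → 0 + 1 + 1 + 1 = +3
Difference: -2 − (+3) = -5.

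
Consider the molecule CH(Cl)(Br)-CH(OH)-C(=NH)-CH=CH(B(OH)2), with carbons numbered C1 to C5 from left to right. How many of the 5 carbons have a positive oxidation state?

Each bond to a more electronegative atom (O, N, halogen) counts +1, each bond to a less electronegative atom (H, metal, B, Si) counts −1, and each C–C bond counts 0. Tallying each carbon:
C1: 1C, 1H, 1Cl, 1Br → 0 − 1 + 1 + 1 = +1
C2: 2C, 1H, 1O → 0 − 1 + 1 = 0
C3: 2C, 2N → 0 + 2 = +2
C4: 3C, 1H → 0 − 1 = -1
C5: 2C, 1H, 1B → 0 − 1 − 1 = -2
2 carbons (C1, C3) meet the condition.

2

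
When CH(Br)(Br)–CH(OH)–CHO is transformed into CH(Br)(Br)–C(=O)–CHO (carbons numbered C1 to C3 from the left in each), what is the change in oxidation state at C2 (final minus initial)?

Before: C2 has 2 bonds to C, 1 bond to H, 1 bond to O → oxidation state 0.
After: C2 has 2 bonds to C, 2 bonds to O → oxidation state +2.
Δ = +2 − (0) = +2, so this is an oxidation at C2.

+2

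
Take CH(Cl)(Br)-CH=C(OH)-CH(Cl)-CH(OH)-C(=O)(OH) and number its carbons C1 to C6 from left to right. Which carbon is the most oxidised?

Tallying each carbon's bonds:
C1: 1C, 1H, 1Cl, 1Br → 0 − 1 + 1 + 1 = +1
C2: 3C, 1H → 0 − 1 = -1
C3: 3C, 1O → 0 + 1 = +1
C4: 2C, 1H, 1Cl → 0 − 1 + 1 = 0
C5: 2C, 1H, 1O → 0 − 1 + 1 = 0
C6: 1C, 3O → 0 + 3 = +3
The most oxidised carbon is C6 at +3.

C6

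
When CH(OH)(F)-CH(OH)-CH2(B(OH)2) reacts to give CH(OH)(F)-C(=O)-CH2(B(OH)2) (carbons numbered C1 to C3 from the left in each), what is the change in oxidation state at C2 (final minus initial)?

Before: C2 has 2 bonds to C, 1 bond to H, 1 bond to O → oxidation state 0.
After: C2 has 2 bonds to C, 2 bonds to O → oxidation state +2.
Δ = +2 − (0) = +2, so this is an oxidation at C2.

+2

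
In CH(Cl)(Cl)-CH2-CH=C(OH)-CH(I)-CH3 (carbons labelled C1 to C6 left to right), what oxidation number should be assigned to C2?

-2

Bonds to more-electronegative neighbours contribute +1 each, bonds to H or metals contribute −1 each, and C–C bonds contribute 0.
C2 has one bond to C (0), one bond to C (0), one bond to H (-1), one bond to H (-1).
Oxidation state = 0 + 0 − 1 − 1 = -2.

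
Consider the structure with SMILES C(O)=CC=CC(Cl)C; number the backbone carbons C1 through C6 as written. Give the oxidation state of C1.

0

Assign +1 per bond to O/N/halogen, −1 per bond to H or an electropositive element, and 0 per bond to carbon.
C1 has a double bond to C (2×0 = 0), one bond to H (-1), one bond to O (+1).
Oxidation state = 0 − 1 + 1 = 0.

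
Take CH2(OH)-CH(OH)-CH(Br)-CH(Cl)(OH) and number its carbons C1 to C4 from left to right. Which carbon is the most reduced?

Tallying each carbon's bonds:
C1: 1C, 2H, 1O → 0 − 2 + 1 = -1
C2: 2C, 1H, 1O → 0 − 1 + 1 = 0
C3: 2C, 1H, 1Br → 0 − 1 + 1 = 0
C4: 1C, 1H, 1O, 1Cl → 0 − 1 + 1 + 1 = +1
The most reduced carbon is C1 at -1.

C1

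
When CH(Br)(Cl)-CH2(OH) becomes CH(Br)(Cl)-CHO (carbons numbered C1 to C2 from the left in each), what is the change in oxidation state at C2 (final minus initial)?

Before: C2 has 1 bond to C, 2 bonds to H, 1 bond to O → oxidation state -1.
After: C2 has 1 bond to C, 1 bond to H, 2 bonds to O → oxidation state +1.
Δ = +1 − (-1) = +2, so this is an oxidation at C2.

+2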